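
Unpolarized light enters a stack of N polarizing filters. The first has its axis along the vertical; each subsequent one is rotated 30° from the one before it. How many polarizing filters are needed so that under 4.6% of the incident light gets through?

First polarizer halves the unpolarized light: factor 1/2.
Each further stage multiplies by cos²(30°) = 0.75.
After N polarizers: T = 0.5·0.75^(N−1). Require T < 0.046 ⇒ N−1 > ln(0.046/0.5)/ln(0.75) = 8.29, so N−1 ≥ 9 and N = 10.
Check: N=10 gives T = 0.03754 < 0.046; N=9 gives T = 0.05006.

N = 10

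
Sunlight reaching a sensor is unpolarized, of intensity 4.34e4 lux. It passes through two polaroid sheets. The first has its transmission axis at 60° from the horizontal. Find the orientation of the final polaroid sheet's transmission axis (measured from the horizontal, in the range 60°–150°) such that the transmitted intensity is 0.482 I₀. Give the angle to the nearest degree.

θ ≈ 71°

Unpolarized light through the first polarizer → I₁ = ½ I₀, now polarized at 60°.
Need I₂/I₀ = 0.482, so cos²(θ − 60°) = 0.482 / 0.5 = 0.964.
θ − 60° = arccos(√0.964) = 10.9°, giving θ ≈ 60 + 10.9 = 70.9°.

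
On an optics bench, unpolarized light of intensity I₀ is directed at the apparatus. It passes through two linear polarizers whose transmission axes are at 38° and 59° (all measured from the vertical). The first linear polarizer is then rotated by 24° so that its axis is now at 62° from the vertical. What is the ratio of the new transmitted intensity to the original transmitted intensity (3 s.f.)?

Before rotation:
Unpolarized light through the first polarizer → I₁ = ½ I₀, now polarized at 38°.
I₂ = I₁ cos²(59° − 38°) = 0.5 I₀ · cos²(21°) = 0.4358 I₀.
After rotation:
Unpolarized light through the first polarizer → I₁ = ½ I₀, now polarized at 62°.
I₂ = I₁ cos²(59° − 62°) = 0.5 I₀ · cos²(3°) = 0.4986 I₀.
Ratio = 0.4986 / 0.4358 = 1.144.

I_new/I_old ≈ 1.14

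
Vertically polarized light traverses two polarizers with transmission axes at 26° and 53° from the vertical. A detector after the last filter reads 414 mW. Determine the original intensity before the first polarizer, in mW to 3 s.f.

I₀ ≈ 646 mW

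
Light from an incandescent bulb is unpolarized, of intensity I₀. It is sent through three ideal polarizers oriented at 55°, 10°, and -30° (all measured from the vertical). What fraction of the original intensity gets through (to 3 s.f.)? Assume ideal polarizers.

≈ 0.147 I₀

Unpolarized light through the first polarizer → I₁ = ½ I₀, now polarized at 55°.
I₂ = I₁ cos²(10° − 55°) = 0.5 I₀ · cos²(45°) = 0.25 I₀.
I₃ = I₂ cos²(-30° − 10°) = 0.25 I₀ · cos²(40°) = 0.1467 I₀.
Transmitted fraction = 0.1467.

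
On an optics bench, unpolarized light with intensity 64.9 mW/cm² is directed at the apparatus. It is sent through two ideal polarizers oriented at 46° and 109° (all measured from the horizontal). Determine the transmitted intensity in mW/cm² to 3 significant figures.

I ≈ 6.69 mW/cm²

Unpolarized light through the first polarizer → I₁ = 64.9 mW/cm²/2 = 32.45 mW/cm², polarized at 46°.
I₂ = I₁ · cos²(63°) = 32.45 · 0.2061 = 6.688 mW/cm².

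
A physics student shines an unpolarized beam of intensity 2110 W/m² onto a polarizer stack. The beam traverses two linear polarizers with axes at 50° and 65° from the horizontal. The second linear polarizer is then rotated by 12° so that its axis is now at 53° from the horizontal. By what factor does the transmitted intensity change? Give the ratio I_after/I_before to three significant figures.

Before rotation:
Unpolarized light through the first polarizer → I₁ = ½ I₀, now polarized at 50°.
I₂ = I₁ cos²(65° − 50°) = 0.5 I₀ · cos²(15°) = 0.4665 I₀.
After rotation:
Unpolarized light through the first polarizer → I₁ = ½ I₀, now polarized at 50°.
I₂ = I₁ cos²(53° − 50°) = 0.5 I₀ · cos²(3°) = 0.4986 I₀.
Ratio = 0.4986 / 0.4665 = 1.069.

I_new/I_old ≈ 1.07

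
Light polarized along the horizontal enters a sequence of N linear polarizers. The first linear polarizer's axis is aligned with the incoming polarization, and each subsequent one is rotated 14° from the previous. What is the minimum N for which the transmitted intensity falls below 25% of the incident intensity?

N = 24

First polarizer is aligned with the polarization: full transmission.
Each further stage multiplies by cos²(14°) = 0.9415.
After N polarizers: T = 0.9415^(N−1). Require T < 0.25 ⇒ N−1 > ln(0.25)/ln(0.9415) = 22.99, so N−1 ≥ 23 and N = 24.
Check: N=24 gives T = 0.2498 < 0.25; N=23 gives T = 0.2653.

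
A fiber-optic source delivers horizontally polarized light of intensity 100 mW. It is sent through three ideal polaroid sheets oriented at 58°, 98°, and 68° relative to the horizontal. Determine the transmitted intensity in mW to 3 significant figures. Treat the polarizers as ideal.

I ≈ 12.4 mW

By Malus's law, I₁ = 100 mW · cos²(58°) = 28.08 mW.
I₂ = I₁ · cos²(40°) = 28.08 · 0.5868 = 16.48 mW.
I₃ = I₂ · cos²(30°) = 16.48 · 0.75 = 12.36 mW.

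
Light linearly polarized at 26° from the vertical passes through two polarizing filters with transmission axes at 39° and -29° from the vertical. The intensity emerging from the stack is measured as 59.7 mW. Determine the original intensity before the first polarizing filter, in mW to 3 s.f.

I₁ = I₀ cos²(39° − 26°) = I₀ cos²(13°) = 0.9494 I₀.
I₂ = I₁ cos²(-29° − 39°) = 0.9494 I₀ · cos²(68°) = 0.1332 I₀.
So 59.7 mW = 0.1332 I₀, giving I₀ = 59.7/0.1332 = 448.1 mW.

I₀ ≈ 448 mW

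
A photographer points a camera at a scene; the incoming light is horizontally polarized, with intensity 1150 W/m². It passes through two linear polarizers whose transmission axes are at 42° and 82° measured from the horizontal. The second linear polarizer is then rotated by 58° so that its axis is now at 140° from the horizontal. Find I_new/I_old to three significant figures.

Before rotation:
I₁ = I₀ cos²(42° − 0°) = I₀ cos²(42°) = 0.5523 I₀.
I₂ = I₁ cos²(82° − 42°) = 0.5523 I₀ · cos²(40°) = 0.3241 I₀.
After rotation:
I₁ = I₀ cos²(42° − 0°) = I₀ cos²(42°) = 0.5523 I₀.
Angle between axes 1 and 2: 82°. I₂ = 0.5523 I₀ · cos²(82°) = 0.0107 I₀.
Ratio = 0.0107 / 0.3241 = 0.03301.

I_new/I_old ≈ 0.0330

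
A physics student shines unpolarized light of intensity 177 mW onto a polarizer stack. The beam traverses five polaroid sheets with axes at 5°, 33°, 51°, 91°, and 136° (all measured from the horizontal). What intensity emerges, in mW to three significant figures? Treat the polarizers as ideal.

I ≈ 18.3 mW

Unpolarized light through the first polarizer → I₁ = 177 mW/2 = 88.5 mW, polarized at 5°.
I₂ = I₁ · cos²(28°) = 88.5 · 0.7796 = 68.99 mW.
I₃ = I₂ · cos²(18°) = 68.99 · 0.9045 = 62.41 mW.
I₄ = I₃ · cos²(40°) = 62.41 · 0.5868 = 36.62 mW.
I₅ = I₄ · cos²(45°) = 36.62 · 0.5 = 18.31 mW.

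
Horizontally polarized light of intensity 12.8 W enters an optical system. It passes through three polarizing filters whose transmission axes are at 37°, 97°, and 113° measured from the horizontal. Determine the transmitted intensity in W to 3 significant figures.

I₁ = 12.8 W · cos²(37°) = 8.164 W.
I₂ = I₁ · cos²(60°) = 8.164 · 0.25 = 2.041 W.
I₃ = I₂ · cos²(16°) = 2.041 · 0.924 = 1.886 W.

I ≈ 1.89 W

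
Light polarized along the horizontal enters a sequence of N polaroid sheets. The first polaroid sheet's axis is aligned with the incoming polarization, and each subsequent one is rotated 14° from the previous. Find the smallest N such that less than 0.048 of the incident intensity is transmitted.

N = 52

First polarizer is aligned with the polarization: full transmission.
Each further stage multiplies by cos²(14°) = 0.9415.
After N polarizers: T = 0.9415^(N−1). Require T < 0.048 ⇒ N−1 > ln(0.048)/ln(0.9415) = 50.35, so N−1 ≥ 51 and N = 52.
Check: N=52 gives T = 0.04616 < 0.048; N=51 gives T = 0.04902.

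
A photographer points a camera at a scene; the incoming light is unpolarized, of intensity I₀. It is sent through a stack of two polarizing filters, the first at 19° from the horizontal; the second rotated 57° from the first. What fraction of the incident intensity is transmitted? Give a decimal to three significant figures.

≈ 0.148 I₀

Unpolarized light through the first polarizer → I₁ = ½ I₀, now polarized at 19°.
I₂ = I₁ cos²(57°) = 0.5 · 0.2966 I₀ = 0.1483 I₀.
Transmitted fraction = 0.1483.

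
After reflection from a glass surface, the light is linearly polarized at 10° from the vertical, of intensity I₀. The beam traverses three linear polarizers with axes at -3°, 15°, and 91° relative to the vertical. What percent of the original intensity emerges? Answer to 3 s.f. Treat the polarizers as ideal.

≈ 5.03%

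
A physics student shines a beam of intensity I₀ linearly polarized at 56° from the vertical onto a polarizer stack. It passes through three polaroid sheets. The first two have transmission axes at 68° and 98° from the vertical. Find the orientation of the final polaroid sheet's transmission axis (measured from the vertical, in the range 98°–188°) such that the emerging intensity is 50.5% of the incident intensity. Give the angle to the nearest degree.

θ ≈ 131°

I₁ = I₀ cos²(68° − 56°) = I₀ cos²(12°) = 0.9568 I₀.
I₂ = I₁ cos²(98° − 68°) = 0.9568 I₀ · cos²(30°) = 0.7176 I₀.
Need I₃/I₀ = 0.505, so cos²(θ − 98°) = 0.505 / 0.7176 = 0.7038.
θ − 98° = arccos(√0.7038) = 33.0°, giving θ ≈ 98 + 33.0 = 131.0°.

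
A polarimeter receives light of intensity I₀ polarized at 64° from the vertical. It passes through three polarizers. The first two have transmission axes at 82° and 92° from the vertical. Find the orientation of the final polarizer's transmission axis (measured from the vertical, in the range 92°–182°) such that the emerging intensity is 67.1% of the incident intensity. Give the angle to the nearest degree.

θ ≈ 121°

I₁ = I₀ cos²(82° − 64°) = I₀ cos²(18°) = 0.9045 I₀.
I₂ = I₁ cos²(92° − 82°) = 0.9045 I₀ · cos²(10°) = 0.8772 I₀.
Need I₃/I₀ = 0.671, so cos²(θ − 92°) = 0.671 / 0.8772 = 0.7649.
θ − 92° = arccos(√0.7649) = 29.0°, giving θ ≈ 92 + 29.0 = 121.0°.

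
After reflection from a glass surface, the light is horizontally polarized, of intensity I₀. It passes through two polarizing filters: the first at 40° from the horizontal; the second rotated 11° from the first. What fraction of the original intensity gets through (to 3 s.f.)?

≈ 0.565 I₀

I₁ = I₀ cos²(40° − 0°) = I₀ cos²(40°) = 0.5868 I₀.
I₂ = I₁ cos²(11°) = 0.5868 · 0.9636 I₀ = 0.5655 I₀.
Transmitted fraction = 0.5655.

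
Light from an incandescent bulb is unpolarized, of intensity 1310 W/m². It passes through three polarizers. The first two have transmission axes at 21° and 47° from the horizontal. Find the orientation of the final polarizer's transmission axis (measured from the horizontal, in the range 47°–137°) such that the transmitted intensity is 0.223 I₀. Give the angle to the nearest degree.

θ ≈ 89°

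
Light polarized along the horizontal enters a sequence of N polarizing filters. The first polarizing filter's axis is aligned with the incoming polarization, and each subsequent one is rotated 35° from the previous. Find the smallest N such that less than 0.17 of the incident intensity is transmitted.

N = 6

First polarizer is aligned with the polarization: full transmission.
Each further stage multiplies by cos²(35°) = 0.671.
After N polarizers: T = 0.671^(N−1). Require T < 0.17 ⇒ N−1 > ln(0.17)/ln(0.671) = 4.44, so N−1 ≥ 5 and N = 6.
Check: N=6 gives T = 0.136 < 0.17; N=5 gives T = 0.2027.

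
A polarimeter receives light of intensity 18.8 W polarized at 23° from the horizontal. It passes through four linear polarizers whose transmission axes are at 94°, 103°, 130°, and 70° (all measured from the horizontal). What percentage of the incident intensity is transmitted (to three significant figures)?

I₁ = 18.8 W · cos²(71°) = 1.993 W.
I₂ = I₁ · cos²(9°) = 1.993 · 0.9755 = 1.944 W.
I₃ = I₂ · cos²(27°) = 1.944 · 0.7939 = 1.543 W.
I₄ = I₃ · cos²(60°) = 1.543 · 0.25 = 0.3858 W.
That is 2.052% of the incident intensity.

≈ 2.05%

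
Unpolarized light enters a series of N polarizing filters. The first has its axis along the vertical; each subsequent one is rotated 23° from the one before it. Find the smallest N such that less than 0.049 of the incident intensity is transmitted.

First polarizer halves the unpolarized light: factor 1/2.
Each further stage multiplies by cos²(23°) = 0.8473.
After N polarizers: T = 0.5·0.8473^(N−1). Require T < 0.049 ⇒ N−1 > ln(0.049/0.5)/ln(0.8473) = 14.02, so N−1 ≥ 15 and N = 16.
Check: N=16 gives T = 0.04166 < 0.049; N=15 gives T = 0.04917.

N = 16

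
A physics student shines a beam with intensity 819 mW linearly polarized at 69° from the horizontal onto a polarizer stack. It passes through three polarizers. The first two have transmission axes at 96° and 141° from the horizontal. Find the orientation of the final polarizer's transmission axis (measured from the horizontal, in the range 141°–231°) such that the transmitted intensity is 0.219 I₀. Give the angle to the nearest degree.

I₁ = I₀ cos²(96° − 69°) = I₀ cos²(27°) = 0.7939 I₀.
I₂ = I₁ cos²(141° − 96°) = 0.7939 I₀ · cos²(45°) = 0.3969 I₀.
Need I₃/I₀ = 0.219, so cos²(θ − 141°) = 0.219 / 0.3969 = 0.5517.
θ − 141° = arccos(√0.5517) = 42.0°, giving θ ≈ 141 + 42.0 = 183.0°.

θ ≈ 183°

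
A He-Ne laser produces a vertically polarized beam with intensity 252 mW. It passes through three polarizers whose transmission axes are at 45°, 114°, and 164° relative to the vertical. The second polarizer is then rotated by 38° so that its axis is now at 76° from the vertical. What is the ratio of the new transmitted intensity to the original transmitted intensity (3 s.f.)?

Before rotation:
I₁ = I₀ cos²(45° − 0°) = I₀ cos²(45°) = 0.5 I₀.
I₂ = I₁ cos²(114° − 45°) = 0.5 I₀ · cos²(69°) = 0.06421 I₀.
I₃ = I₂ cos²(164° − 114°) = 0.06421 I₀ · cos²(50°) = 0.02653 I₀.
After rotation:
I₁ = I₀ cos²(45° − 0°) = I₀ cos²(45°) = 0.5 I₀.
I₂ = I₁ cos²(76° − 45°) = 0.5 I₀ · cos²(31°) = 0.3674 I₀.
I₃ = I₂ cos²(164° − 76°) = 0.3674 I₀ · cos²(88°) = 0.0004474 I₀.
Ratio = 0.0004474 / 0.02653 = 0.01686.

I_new/I_old ≈ 0.0169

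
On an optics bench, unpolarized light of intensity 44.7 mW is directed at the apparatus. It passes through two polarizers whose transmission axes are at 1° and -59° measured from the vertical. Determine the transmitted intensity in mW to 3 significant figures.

I ≈ 5.59 mW

Unpolarized light through the first polarizer → I₁ = 44.7 mW/2 = 22.35 mW, polarized at 1°.
I₂ = I₁ · cos²(60°) = 22.35 · 0.25 = 5.588 mW.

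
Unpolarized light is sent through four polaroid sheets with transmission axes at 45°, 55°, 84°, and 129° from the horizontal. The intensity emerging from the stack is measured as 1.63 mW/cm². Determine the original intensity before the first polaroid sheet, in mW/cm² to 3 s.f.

I₀ ≈ 8.79 mW/cm²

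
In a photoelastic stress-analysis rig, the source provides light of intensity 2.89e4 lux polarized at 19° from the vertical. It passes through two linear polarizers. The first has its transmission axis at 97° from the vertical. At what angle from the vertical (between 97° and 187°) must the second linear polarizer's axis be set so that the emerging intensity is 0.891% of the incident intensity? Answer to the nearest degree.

θ ≈ 160°

By Malus's law, I₁ = I₀ cos²(97° − 19°) = I₀ cos²(78°) = 0.04323 I₀.
Need I₂/I₀ = 0.00891, so cos²(θ − 97°) = 0.00891 / 0.04323 = 0.2061.
θ − 97° = arccos(√0.2061) = 63.0°, giving θ ≈ 97 + 63.0 = 160.0°.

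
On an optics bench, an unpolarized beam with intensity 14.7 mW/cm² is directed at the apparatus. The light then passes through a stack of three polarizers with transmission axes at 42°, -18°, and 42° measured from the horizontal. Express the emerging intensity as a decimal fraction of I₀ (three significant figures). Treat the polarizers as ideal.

I/I₀ ≈ 0.0313

Unpolarized light through the first polarizer → I₁ = 14.7 mW/cm²/2 = 7.35 mW/cm², polarized at 42°.
I₂ = I₁ · cos²(60°) = 7.35 · 0.25 = 1.838 mW/cm².
I₃ = I₂ · cos²(60°) = 1.838 · 0.25 = 0.4594 mW/cm².
Transmitted fraction = 0.03125.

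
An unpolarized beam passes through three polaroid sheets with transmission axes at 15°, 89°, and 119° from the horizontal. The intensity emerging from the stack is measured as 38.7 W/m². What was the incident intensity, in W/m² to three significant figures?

Unpolarized light through the first polarizer → I₁ = ½ I₀, now polarized at 15°.
I₂ = I₁ cos²(89° − 15°) = 0.5 I₀ · cos²(74°) = 0.03799 I₀.
I₃ = I₂ cos²(119° − 89°) = 0.03799 I₀ · cos²(30°) = 0.02849 I₀.
So 38.7 W/m² = 0.02849 I₀, giving I₀ = 38.7/0.02849 = 1358 W/m².

I₀ ≈ 1360 W/m²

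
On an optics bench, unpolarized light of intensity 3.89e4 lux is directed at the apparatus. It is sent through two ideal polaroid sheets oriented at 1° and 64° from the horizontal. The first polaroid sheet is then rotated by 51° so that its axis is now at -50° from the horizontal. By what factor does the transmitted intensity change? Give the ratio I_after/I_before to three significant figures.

I_new/I_old ≈ 0.803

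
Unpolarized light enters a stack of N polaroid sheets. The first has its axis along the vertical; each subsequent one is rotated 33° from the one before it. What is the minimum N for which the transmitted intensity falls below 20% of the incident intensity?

First polarizer halves the unpolarized light: factor 1/2.
Each further stage multiplies by cos²(33°) = 0.7034.
After N polarizers: T = 0.5·0.7034^(N−1). Require T < 0.20 ⇒ N−1 > ln(0.20/0.5)/ln(0.7034) = 2.60, so N−1 ≥ 3 and N = 4.
Check: N=4 gives T = 0.174 < 0.20; N=3 gives T = 0.2474.

N = 4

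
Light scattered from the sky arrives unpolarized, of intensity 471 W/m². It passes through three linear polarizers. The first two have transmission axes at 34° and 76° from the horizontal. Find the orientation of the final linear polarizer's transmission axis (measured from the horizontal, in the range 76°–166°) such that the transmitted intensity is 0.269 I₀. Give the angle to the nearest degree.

Unpolarized light through the first polarizer → I₁ = ½ I₀, now polarized at 34°.
I₂ = I₁ cos²(76° − 34°) = 0.5 I₀ · cos²(42°) = 0.2761 I₀.
Need I₃/I₀ = 0.269, so cos²(θ − 76°) = 0.269 / 0.2761 = 0.9742.
θ − 76° = arccos(√0.9742) = 9.2°, giving θ ≈ 76 + 9.2 = 85.2°.

θ ≈ 85°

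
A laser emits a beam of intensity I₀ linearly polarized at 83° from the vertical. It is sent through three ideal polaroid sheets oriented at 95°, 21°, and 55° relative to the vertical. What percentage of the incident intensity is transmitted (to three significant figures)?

By Malus's law, I₁ = I₀ cos²(95° − 83°) = I₀ cos²(12°) = 0.9568 I₀.
I₂ = I₁ cos²(21° − 95°) = 0.9568 I₀ · cos²(74°) = 0.07269 I₀.
I₃ = I₂ cos²(55° − 21°) = 0.07269 I₀ · cos²(34°) = 0.04996 I₀.
That is 4.996% of the incident intensity.

≈ 5.00%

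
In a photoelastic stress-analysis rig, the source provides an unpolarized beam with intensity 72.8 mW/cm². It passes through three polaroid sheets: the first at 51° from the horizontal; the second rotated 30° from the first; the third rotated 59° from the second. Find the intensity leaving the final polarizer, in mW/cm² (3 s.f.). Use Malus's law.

Unpolarized light through the first polarizer → I₁ = 72.8 mW/cm²/2 = 36.4 mW/cm², polarized at 51°.
I₂ = I₁ · cos²(30°) = 36.4 · 0.75 = 27.3 mW/cm².
I₃ = I₂ · cos²(59°) = 27.3 · 0.2653 = 7.242 mW/cm².

I ≈ 7.24 mW/cm²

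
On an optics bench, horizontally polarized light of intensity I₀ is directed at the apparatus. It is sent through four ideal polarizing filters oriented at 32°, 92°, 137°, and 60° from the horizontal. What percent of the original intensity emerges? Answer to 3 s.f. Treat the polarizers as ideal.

I₁ = I₀ cos²(32° − 0°) = I₀ cos²(32°) = 0.7192 I₀.
I₂ = I₁ cos²(92° − 32°) = 0.7192 I₀ · cos²(60°) = 0.1798 I₀.
I₃ = I₂ cos²(137° − 92°) = 0.1798 I₀ · cos²(45°) = 0.0899 I₀.
I₄ = I₃ cos²(60° − 137°) = 0.0899 I₀ · cos²(77°) = 0.004549 I₀.
That is 0.4549% of the incident intensity.

≈ 0.455%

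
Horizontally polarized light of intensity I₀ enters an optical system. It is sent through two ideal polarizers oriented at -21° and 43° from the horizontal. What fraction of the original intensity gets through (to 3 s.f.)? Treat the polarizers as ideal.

I₁ = I₀ cos²(-21° − 0°) = I₀ cos²(21°) = 0.8716 I₀.
I₂ = I₁ cos²(43° + 21°) = 0.8716 I₀ · cos²(64°) = 0.1675 I₀.
Transmitted fraction = 0.1675.

≈ 0.167 I₀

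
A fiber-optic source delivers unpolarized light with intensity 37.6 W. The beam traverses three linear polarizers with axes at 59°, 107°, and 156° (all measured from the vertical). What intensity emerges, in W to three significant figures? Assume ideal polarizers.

Unpolarized light through the first polarizer → I₁ = 37.6 W/2 = 18.8 W, polarized at 59°.
I₂ = I₁ · cos²(48°) = 18.8 · 0.4477 = 8.417 W.
I₃ = I₂ · cos²(49°) = 8.417 · 0.4304 = 3.623 W.

I ≈ 3.62 W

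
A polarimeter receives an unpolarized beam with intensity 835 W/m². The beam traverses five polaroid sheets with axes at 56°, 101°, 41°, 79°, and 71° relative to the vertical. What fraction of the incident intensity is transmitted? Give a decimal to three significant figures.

I/I₀ ≈ 0.0381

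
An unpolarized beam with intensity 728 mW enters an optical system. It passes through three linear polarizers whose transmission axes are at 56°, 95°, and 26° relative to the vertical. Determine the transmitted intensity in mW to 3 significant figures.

Unpolarized light through the first polarizer → I₁ = 728 mW/2 = 364 mW, polarized at 56°.
I₂ = I₁ · cos²(39°) = 364 · 0.604 = 219.8 mW.
I₃ = I₂ · cos²(69°) = 219.8 · 0.1284 = 28.23 mW.

I ≈ 28.2 mW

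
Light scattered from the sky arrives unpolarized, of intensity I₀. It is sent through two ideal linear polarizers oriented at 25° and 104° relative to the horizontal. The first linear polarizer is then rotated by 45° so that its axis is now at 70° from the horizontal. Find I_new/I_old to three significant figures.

I_new/I_old ≈ 18.9

Before rotation:
Unpolarized light through the first polarizer → I₁ = ½ I₀, now polarized at 25°.
I₂ = I₁ cos²(104° − 25°) = 0.5 I₀ · cos²(79°) = 0.0182 I₀.
After rotation:
Unpolarized light through the first polarizer → I₁ = ½ I₀, now polarized at 70°.
I₂ = I₁ cos²(104° − 70°) = 0.5 I₀ · cos²(34°) = 0.3437 I₀.
Ratio = 0.3437 / 0.0182 = 18.88.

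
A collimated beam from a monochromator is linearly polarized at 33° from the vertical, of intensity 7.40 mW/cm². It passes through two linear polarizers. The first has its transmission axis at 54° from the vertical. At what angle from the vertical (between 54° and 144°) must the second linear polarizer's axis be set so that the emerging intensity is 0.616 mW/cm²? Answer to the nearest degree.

I₁ = I₀ cos²(54° − 33°) = I₀ cos²(21°) = 0.8716 I₀.
Target fraction: 0.616 / 7.40 mW/cm² = 0.08324 of I₀.
Need I₂/I₀ = 0.08324, so cos²(θ − 54°) = 0.08324 / 0.8716 = 0.09551.
θ − 54° = arccos(√0.09551) = 72.0°, giving θ ≈ 54 + 72.0 = 126.0°.

θ ≈ 126°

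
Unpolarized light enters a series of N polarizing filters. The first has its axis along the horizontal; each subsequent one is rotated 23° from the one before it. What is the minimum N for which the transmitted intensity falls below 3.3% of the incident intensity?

First polarizer halves the unpolarized light: factor 1/2.
Each further stage multiplies by cos²(23°) = 0.8473.
After N polarizers: T = 0.5·0.8473^(N−1). Require T < 0.033 ⇒ N−1 > ln(0.033/0.5)/ln(0.8473) = 16.41, so N−1 ≥ 17 and N = 18.
Check: N=18 gives T = 0.02991 < 0.033; N=17 gives T = 0.0353.

N = 18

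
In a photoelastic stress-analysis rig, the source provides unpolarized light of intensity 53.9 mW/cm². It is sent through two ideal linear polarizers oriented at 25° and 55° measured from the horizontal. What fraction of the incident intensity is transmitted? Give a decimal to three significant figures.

Unpolarized light through the first polarizer → I₁ = 53.9 mW/cm²/2 = 26.95 mW/cm², polarized at 25°.
I₂ = I₁ · cos²(30°) = 26.95 · 0.75 = 20.21 mW/cm².
Transmitted fraction = 0.375.

I/I₀ ≈ 0.375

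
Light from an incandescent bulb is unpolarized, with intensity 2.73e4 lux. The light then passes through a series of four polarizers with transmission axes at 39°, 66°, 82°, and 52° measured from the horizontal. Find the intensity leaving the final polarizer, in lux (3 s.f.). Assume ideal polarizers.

I ≈ 7510 lux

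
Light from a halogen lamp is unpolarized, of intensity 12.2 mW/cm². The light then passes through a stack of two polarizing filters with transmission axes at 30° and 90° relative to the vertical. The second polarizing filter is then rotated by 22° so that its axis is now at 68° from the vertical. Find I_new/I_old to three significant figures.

Before rotation:
Unpolarized light through the first polarizer → I₁ = ½ I₀, now polarized at 30°.
I₂ = I₁ cos²(90° − 30°) = 0.5 I₀ · cos²(60°) = 0.125 I₀.
After rotation:
Unpolarized light through the first polarizer → I₁ = ½ I₀, now polarized at 30°.
I₂ = I₁ cos²(68° − 30°) = 0.5 I₀ · cos²(38°) = 0.3105 I₀.
Ratio = 0.3105 / 0.125 = 2.484.

I_new/I_old ≈ 2.48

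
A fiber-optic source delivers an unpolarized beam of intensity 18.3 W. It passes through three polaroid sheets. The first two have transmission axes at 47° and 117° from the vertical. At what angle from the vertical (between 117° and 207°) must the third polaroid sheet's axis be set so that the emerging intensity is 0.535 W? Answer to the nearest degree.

Unpolarized light through the first polarizer → I₁ = ½ I₀, now polarized at 47°.
I₂ = I₁ cos²(117° − 47°) = 0.5 I₀ · cos²(70°) = 0.05849 I₀.
Target fraction: 0.535 / 18.3 W = 0.02923 of I₀.
Need I₃/I₀ = 0.02923, so cos²(θ − 117°) = 0.02923 / 0.05849 = 0.4998.
θ − 117° = arccos(√0.4998) = 45.0°, giving θ ≈ 117 + 45.0 = 162.0°.

θ ≈ 162°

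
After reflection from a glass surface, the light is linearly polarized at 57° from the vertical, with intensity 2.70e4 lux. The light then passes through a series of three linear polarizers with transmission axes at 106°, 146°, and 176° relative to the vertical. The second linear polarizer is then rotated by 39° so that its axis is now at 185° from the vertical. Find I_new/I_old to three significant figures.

I_new/I_old ≈ 0.0807

Before rotation:
I₁ = I₀ cos²(106° − 57°) = I₀ cos²(49°) = 0.4304 I₀.
I₂ = I₁ cos²(146° − 106°) = 0.4304 I₀ · cos²(40°) = 0.2526 I₀.
I₃ = I₂ cos²(176° − 146°) = 0.2526 I₀ · cos²(30°) = 0.1894 I₀.
After rotation:
I₁ = I₀ cos²(106° − 57°) = I₀ cos²(49°) = 0.4304 I₀.
I₂ = I₁ cos²(185° − 106°) = 0.4304 I₀ · cos²(79°) = 0.01567 I₀.
I₃ = I₂ cos²(176° − 185°) = 0.01567 I₀ · cos²(9°) = 0.01529 I₀.
Ratio = 0.01529 / 0.1894 = 0.0807.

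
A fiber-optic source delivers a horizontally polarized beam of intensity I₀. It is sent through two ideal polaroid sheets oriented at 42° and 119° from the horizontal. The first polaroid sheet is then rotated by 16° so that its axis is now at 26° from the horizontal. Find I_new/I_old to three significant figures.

Before rotation:
I₁ = I₀ cos²(42° − 0°) = I₀ cos²(42°) = 0.5523 I₀.
I₂ = I₁ cos²(119° − 42°) = 0.5523 I₀ · cos²(77°) = 0.02795 I₀.
After rotation:
I₁ = I₀ cos²(26° − 0°) = I₀ cos²(26°) = 0.8078 I₀.
Angle between axes 1 and 2: 87°. I₂ = 0.8078 I₀ · cos²(87°) = 0.002213 I₀.
Ratio = 0.002213 / 0.02795 = 0.07918.

I_new/I_old ≈ 0.0792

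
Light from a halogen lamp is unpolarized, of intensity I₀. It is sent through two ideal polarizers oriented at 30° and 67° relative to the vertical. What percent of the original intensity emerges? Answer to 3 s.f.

≈ 31.9%

Unpolarized light through the first polarizer → I₁ = ½ I₀, now polarized at 30°.
I₂ = I₁ cos²(67° − 30°) = 0.5 I₀ · cos²(37°) = 0.3189 I₀.
That is 31.89% of the incident intensity.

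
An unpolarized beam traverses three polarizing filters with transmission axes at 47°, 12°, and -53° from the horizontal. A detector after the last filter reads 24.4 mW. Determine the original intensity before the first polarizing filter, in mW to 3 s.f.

Unpolarized light through the first polarizer → I₁ = ½ I₀, now polarized at 47°.
I₂ = I₁ cos²(12° − 47°) = 0.5 I₀ · cos²(35°) = 0.3355 I₀.
I₃ = I₂ cos²(-53° − 12°) = 0.3355 I₀ · cos²(65°) = 0.05992 I₀.
So 24.4 mW = 0.05992 I₀, giving I₀ = 24.4/0.05992 = 407.2 mW.

I₀ ≈ 407 mW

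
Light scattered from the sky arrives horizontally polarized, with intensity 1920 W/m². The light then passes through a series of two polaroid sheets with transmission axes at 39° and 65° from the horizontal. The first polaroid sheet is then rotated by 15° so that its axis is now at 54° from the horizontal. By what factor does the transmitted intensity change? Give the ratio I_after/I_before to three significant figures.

Before rotation:
I₁ = I₀ cos²(39° − 0°) = I₀ cos²(39°) = 0.604 I₀.
I₂ = I₁ cos²(65° − 39°) = 0.604 I₀ · cos²(26°) = 0.4879 I₀.
After rotation:
I₁ = I₀ cos²(54° − 0°) = I₀ cos²(54°) = 0.3455 I₀.
I₂ = I₁ cos²(65° − 54°) = 0.3455 I₀ · cos²(11°) = 0.3329 I₀.
Ratio = 0.3329 / 0.4879 = 0.6823.

I_new/I_old ≈ 0.682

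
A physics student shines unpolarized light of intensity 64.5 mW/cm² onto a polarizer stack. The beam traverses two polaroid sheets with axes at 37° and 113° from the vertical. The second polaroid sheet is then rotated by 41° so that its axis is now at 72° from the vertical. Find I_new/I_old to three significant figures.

Before rotation:
Unpolarized light through the first polarizer → I₁ = ½ I₀, now polarized at 37°.
I₂ = I₁ cos²(113° − 37°) = 0.5 I₀ · cos²(76°) = 0.02926 I₀.
After rotation:
Unpolarized light through the first polarizer → I₁ = ½ I₀, now polarized at 37°.
I₂ = I₁ cos²(72° − 37°) = 0.5 I₀ · cos²(35°) = 0.3355 I₀.
Ratio = 0.3355 / 0.02926 = 11.47.

I_new/I_old ≈ 11.5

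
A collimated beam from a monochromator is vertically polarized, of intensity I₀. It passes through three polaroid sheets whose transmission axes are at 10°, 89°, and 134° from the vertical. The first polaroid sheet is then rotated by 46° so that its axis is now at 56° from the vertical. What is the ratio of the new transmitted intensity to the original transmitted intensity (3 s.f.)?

Before rotation:
By Malus's law, I₁ = I₀ cos²(10° − 0°) = I₀ cos²(10°) = 0.9698 I₀.
I₂ = I₁ cos²(89° − 10°) = 0.9698 I₀ · cos²(79°) = 0.03531 I₀.
I₃ = I₂ cos²(134° − 89°) = 0.03531 I₀ · cos²(45°) = 0.01766 I₀.
After rotation:
I₁ = I₀ cos²(56° − 0°) = I₀ cos²(56°) = 0.3127 I₀.
I₂ = I₁ cos²(89° − 56°) = 0.3127 I₀ · cos²(33°) = 0.2199 I₀.
I₃ = I₂ cos²(134° − 89°) = 0.2199 I₀ · cos²(45°) = 0.11 I₀.
Ratio = 0.11 / 0.01766 = 6.229.

I_new/I_old ≈ 6.23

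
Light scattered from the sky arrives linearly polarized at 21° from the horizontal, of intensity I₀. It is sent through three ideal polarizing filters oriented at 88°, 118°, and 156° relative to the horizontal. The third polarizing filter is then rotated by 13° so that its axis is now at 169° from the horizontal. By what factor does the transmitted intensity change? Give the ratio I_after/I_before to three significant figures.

I_new/I_old ≈ 0.638

Before rotation:
By Malus's law, I₁ = I₀ cos²(88° − 21°) = I₀ cos²(67°) = 0.1527 I₀.
I₂ = I₁ cos²(118° − 88°) = 0.1527 I₀ · cos²(30°) = 0.1145 I₀.
I₃ = I₂ cos²(156° − 118°) = 0.1145 I₀ · cos²(38°) = 0.0711 I₀.
After rotation:
I₁ = I₀ cos²(88° − 21°) = I₀ cos²(67°) = 0.1527 I₀.
I₂ = I₁ cos²(118° − 88°) = 0.1527 I₀ · cos²(30°) = 0.1145 I₀.
I₃ = I₂ cos²(169° − 118°) = 0.1145 I₀ · cos²(51°) = 0.04535 I₀.
Ratio = 0.04535 / 0.0711 = 0.6378.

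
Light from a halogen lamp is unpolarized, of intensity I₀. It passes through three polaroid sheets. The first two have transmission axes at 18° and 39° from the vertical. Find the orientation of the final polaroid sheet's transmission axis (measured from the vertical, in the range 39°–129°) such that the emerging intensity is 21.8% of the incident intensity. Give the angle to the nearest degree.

θ ≈ 84°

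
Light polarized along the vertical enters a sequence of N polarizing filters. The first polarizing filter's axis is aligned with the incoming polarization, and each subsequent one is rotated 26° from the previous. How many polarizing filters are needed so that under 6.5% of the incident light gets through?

N = 14

First polarizer is aligned with the polarization: full transmission.
Each further stage multiplies by cos²(26°) = 0.8078.
After N polarizers: T = 0.8078^(N−1). Require T < 0.065 ⇒ N−1 > ln(0.065)/ln(0.8078) = 12.81, so N−1 ≥ 13 and N = 14.
Check: N=14 gives T = 0.0624 < 0.065; N=13 gives T = 0.07724.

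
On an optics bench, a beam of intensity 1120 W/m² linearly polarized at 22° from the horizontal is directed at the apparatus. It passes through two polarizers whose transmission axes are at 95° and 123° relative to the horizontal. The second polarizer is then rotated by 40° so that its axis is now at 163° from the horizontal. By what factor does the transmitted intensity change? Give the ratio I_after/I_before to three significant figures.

Before rotation:
I₁ = I₀ cos²(95° − 22°) = I₀ cos²(73°) = 0.08548 I₀.
I₂ = I₁ cos²(123° − 95°) = 0.08548 I₀ · cos²(28°) = 0.06664 I₀.
After rotation:
I₁ = I₀ cos²(95° − 22°) = I₀ cos²(73°) = 0.08548 I₀.
I₂ = I₁ cos²(163° − 95°) = 0.08548 I₀ · cos²(68°) = 0.012 I₀.
Ratio = 0.012 / 0.06664 = 0.18.

I_new/I_old ≈ 0.180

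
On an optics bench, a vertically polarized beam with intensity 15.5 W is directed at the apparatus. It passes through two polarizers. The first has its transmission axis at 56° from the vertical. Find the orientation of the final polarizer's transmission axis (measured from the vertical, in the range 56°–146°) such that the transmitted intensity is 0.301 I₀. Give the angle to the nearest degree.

θ ≈ 67°

By Malus's law, I₁ = I₀ cos²(56° − 0°) = I₀ cos²(56°) = 0.3127 I₀.
Need I₂/I₀ = 0.301, so cos²(θ − 56°) = 0.301 / 0.3127 = 0.9626.
θ − 56° = arccos(√0.9626) = 11.2°, giving θ ≈ 56 + 11.2 = 67.2°.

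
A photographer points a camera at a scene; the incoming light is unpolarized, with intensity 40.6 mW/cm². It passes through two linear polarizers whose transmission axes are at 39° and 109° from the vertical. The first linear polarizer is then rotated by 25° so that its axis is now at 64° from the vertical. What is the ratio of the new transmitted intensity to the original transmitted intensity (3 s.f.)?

I_new/I_old ≈ 4.27

Before rotation:
Unpolarized light through the first polarizer → I₁ = ½ I₀, now polarized at 39°.
I₂ = I₁ cos²(109° − 39°) = 0.5 I₀ · cos²(70°) = 0.05849 I₀.
After rotation:
Unpolarized light through the first polarizer → I₁ = ½ I₀, now polarized at 64°.
I₂ = I₁ cos²(109° − 64°) = 0.5 I₀ · cos²(45°) = 0.25 I₀.
Ratio = 0.25 / 0.05849 = 4.274.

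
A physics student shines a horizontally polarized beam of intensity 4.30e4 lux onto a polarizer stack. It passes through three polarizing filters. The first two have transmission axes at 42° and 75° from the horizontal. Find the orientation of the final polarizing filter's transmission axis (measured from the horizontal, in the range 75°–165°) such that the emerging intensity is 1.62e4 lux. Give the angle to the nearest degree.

θ ≈ 85°

By Malus's law, I₁ = I₀ cos²(42° − 0°) = I₀ cos²(42°) = 0.5523 I₀.
I₂ = I₁ cos²(75° − 42°) = 0.5523 I₀ · cos²(33°) = 0.3884 I₀.
Target fraction: 1.62e4 / 4.30e4 lux = 0.3767 of I₀.
Need I₃/I₀ = 0.3767, so cos²(θ − 75°) = 0.3767 / 0.3884 = 0.9699.
θ − 75° = arccos(√0.9699) = 10.0°, giving θ ≈ 75 + 10.0 = 85.0°.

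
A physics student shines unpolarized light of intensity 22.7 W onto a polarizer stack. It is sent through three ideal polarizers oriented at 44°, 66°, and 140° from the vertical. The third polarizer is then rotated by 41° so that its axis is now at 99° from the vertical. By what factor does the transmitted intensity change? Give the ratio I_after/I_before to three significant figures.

I_new/I_old ≈ 9.26

Before rotation:
Unpolarized light through the first polarizer → I₁ = ½ I₀, now polarized at 44°.
I₂ = I₁ cos²(66° − 44°) = 0.5 I₀ · cos²(22°) = 0.4298 I₀.
I₃ = I₂ cos²(140° − 66°) = 0.4298 I₀ · cos²(74°) = 0.03266 I₀.
After rotation:
Unpolarized light through the first polarizer → I₁ = ½ I₀, now polarized at 44°.
I₂ = I₁ cos²(66° − 44°) = 0.5 I₀ · cos²(22°) = 0.4298 I₀.
I₃ = I₂ cos²(99° − 66°) = 0.4298 I₀ · cos²(33°) = 0.3023 I₀.
Ratio = 0.3023 / 0.03266 = 9.258.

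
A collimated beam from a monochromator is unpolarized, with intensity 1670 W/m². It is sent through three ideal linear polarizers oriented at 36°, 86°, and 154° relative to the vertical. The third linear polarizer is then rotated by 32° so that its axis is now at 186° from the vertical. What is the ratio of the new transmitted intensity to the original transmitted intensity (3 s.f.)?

Before rotation:
Unpolarized light through the first polarizer → I₁ = ½ I₀, now polarized at 36°.
I₂ = I₁ cos²(86° − 36°) = 0.5 I₀ · cos²(50°) = 0.2066 I₀.
I₃ = I₂ cos²(154° − 86°) = 0.2066 I₀ · cos²(68°) = 0.02899 I₀.
After rotation:
Unpolarized light through the first polarizer → I₁ = ½ I₀, now polarized at 36°.
I₂ = I₁ cos²(86° − 36°) = 0.5 I₀ · cos²(50°) = 0.2066 I₀.
Angle between axes 2 and 3: 80°. I₃ = 0.2066 I₀ · cos²(80°) = 0.006229 I₀.
Ratio = 0.006229 / 0.02899 = 0.2149.

I_new/I_old ≈ 0.215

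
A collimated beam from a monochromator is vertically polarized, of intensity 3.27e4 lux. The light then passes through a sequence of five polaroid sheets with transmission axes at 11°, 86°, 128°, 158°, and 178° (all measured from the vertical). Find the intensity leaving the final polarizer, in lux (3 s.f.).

I₁ = 3.27e4 lux · cos²(11°) = 3.151e+04 lux.
I₂ = I₁ · cos²(75°) = 3.151e+04 · 0.06699 = 2111 lux.
I₃ = I₂ · cos²(42°) = 2111 · 0.5523 = 1166 lux.
I₄ = I₃ · cos²(30°) = 1166 · 0.75 = 874.3 lux.
I₅ = I₄ · cos²(20°) = 874.3 · 0.883 = 772 lux.

I ≈ 772 lux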